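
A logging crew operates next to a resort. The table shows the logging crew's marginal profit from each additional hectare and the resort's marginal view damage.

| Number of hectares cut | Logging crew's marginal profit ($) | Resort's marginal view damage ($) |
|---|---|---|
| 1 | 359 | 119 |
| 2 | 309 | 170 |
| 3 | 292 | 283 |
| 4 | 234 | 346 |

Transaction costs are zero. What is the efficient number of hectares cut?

3

Bargaining reaches the level where marginal profit last exceeds marginal view damage.
That holds through level 3 (292 ≥ 283) but not at 4 (234 < 346).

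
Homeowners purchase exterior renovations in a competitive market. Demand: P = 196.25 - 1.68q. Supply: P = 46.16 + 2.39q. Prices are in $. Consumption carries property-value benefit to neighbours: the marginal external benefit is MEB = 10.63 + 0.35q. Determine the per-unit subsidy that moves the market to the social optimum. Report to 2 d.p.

subsidy = $25.75 per unit

Social marginal benefit = demand + MEB = 206.88 - 1.33q.
Set SMB = MC: 206.88 - 1.33q = 46.16 + 2.39q → q* = 43.2043.
The Pigouvian subsidy equals MEB at q*: 10.63 + 0.35×43.2043 = 25.7515.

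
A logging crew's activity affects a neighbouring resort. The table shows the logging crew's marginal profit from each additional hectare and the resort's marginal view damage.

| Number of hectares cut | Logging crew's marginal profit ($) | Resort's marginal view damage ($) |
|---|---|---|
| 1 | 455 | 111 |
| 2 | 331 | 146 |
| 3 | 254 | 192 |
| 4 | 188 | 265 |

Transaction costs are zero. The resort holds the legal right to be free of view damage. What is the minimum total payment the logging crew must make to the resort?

$449

Efficient level: marginal profit ≥ marginal view damage through level 3, so k* = 3.
With the resort holding the right, the logging crew must at least compensate total damage at k*: 111 + 146 + 192 = 449.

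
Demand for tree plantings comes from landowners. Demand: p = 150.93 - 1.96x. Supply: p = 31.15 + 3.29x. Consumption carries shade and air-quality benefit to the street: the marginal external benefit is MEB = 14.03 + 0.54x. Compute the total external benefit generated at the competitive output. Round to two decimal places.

460.64

Market equilibrium (private): 31.15 + 3.29x = 150.93 - 1.96x → x_m = 22.8152.
Total external benefit = ∫₀^{x_m} (14.03 + 0.54x) dx = 14.03×22.8152 + ½×0.54×22.8152² = 460.6413.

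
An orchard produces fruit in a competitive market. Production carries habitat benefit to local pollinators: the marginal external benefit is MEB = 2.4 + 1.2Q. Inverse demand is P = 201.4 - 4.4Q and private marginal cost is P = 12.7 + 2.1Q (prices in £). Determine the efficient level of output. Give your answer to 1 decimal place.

Q* = 36.1

Social marginal cost = private MC − MEB = 10.3 + 0.9Q.
Set SMC = demand: 10.3 + 0.9Q = 201.4 - 4.4Q → Q* = 36.0566.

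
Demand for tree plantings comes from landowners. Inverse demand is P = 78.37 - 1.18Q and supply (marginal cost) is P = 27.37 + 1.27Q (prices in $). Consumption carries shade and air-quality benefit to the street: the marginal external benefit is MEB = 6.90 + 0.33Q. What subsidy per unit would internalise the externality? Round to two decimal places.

subsidy = $15.91 per unit

Social marginal benefit = demand + MEB = 85.27 - 0.85Q.
Set SMB = MC: 85.27 - 0.85Q = 27.37 + 1.27Q → Q* = 27.3113.
The Pigouvian subsidy equals MEB at Q*: 6.90 + 0.33×27.3113 = 15.9127.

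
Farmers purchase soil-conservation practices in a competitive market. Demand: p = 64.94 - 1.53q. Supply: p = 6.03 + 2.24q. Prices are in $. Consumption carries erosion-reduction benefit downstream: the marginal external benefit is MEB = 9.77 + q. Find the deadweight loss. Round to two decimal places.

DWL = $116.42

Market equilibrium (private): 6.03 + 2.24q = 64.94 - 1.53q → q_m = 15.6260.
Social marginal benefit = demand + MEB = 74.71 - 0.53q.
Set SMB = MC: 74.71 - 0.53q = 6.03 + 2.24q → q* = 24.7942.
The welfare-loss triangle has base |q_m − q*| and height MEB(q_m) (the vertical gap between SMB and MC is zero at q* and MEB at q_m).
DWL = ½ × 9.1682 × 25.3960 = 116.4178.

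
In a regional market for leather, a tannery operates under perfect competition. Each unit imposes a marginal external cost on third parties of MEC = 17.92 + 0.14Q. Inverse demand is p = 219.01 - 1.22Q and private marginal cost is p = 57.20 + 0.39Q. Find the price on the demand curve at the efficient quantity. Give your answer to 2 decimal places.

P = 118.70

Social marginal cost = private MC + MEC = 75.12 + 0.53Q.
Set SMC = demand: 75.12 + 0.53Q = 219.01 - 1.22Q → Q* = 82.2229.
Consumer price on the demand curve at Q*: 219.01 − 1.22×82.2229 = 118.6981.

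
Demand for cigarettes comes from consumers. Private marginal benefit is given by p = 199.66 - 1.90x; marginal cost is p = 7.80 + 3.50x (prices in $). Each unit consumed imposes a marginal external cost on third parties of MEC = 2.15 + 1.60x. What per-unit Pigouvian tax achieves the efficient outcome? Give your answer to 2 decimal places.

Social marginal benefit = demand − MEC = 197.51 - 3.50x.
Set SMB = MC: 197.51 - 3.50x = 7.80 + 3.50x → x* = 27.1014.
The Pigouvian tax equals MEC at x*: 2.15 + 1.60×27.1014 = 45.5122.

tax = $45.51 per unit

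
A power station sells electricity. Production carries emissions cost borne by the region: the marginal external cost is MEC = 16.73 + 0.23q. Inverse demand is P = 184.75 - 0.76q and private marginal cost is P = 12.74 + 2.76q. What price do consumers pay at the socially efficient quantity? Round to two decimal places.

P = 153.28

Social marginal cost = private MC + MEC = 29.47 + 2.99q.
Set SMC = demand: 29.47 + 2.99q = 184.75 - 0.76q → q* = 41.4080.
Consumer price on the demand curve at q*: 184.75 − 0.76×41.4080 = 153.2799.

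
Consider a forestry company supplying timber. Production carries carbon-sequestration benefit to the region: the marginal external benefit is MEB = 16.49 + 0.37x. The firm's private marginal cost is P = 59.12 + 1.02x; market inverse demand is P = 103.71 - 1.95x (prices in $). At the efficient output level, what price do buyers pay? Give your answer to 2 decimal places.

P = $57.90

Social marginal cost = private MC − MEB = 42.63 + 0.65x.
Set SMC = demand: 42.63 + 0.65x = 103.71 - 1.95x → x* = 23.4923.
Consumer price on the demand curve at x*: 103.71 − 1.95×23.4923 = 57.9000.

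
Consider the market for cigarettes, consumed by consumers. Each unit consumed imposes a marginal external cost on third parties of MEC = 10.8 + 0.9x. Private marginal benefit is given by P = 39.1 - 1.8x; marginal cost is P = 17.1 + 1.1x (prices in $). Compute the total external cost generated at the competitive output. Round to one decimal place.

Market equilibrium (private): 17.1 + 1.1x = 39.1 - 1.8x → x_m = 7.5862.
Total external cost = ∫₀^{x_m} (10.8 + 0.9x) dx = 10.8×7.5862 + ½×0.9×7.5862² = 107.8287.

$107.8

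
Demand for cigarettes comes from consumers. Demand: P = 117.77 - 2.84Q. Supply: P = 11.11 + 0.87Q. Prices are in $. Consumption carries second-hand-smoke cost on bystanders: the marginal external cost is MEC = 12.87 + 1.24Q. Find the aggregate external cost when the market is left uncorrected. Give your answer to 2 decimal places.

$882.45

Market equilibrium (private): 11.11 + 0.87Q = 117.77 - 2.84Q → Q_m = 28.7493.
Total external cost = ∫₀^{Q_m} (12.87 + 1.24Q) dQ = 12.87×28.7493 + ½×1.24×28.7493² = 882.4473.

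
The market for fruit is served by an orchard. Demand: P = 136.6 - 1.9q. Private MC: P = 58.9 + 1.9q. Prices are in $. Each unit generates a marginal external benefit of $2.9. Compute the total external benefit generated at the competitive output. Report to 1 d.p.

$59.3

Market equilibrium (private): 58.9 + 1.9q = 136.6 - 1.9q → q_m = 20.4474.
Total external benefit = MEB × q_m = 2.9 × 20.4474 = 59.2975.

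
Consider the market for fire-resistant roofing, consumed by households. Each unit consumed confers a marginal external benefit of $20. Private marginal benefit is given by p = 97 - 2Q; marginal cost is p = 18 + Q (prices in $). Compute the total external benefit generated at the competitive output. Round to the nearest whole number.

$527

Market equilibrium (private): 18 + Q = 97 - 2Q → Q_m = 26.3333.
Total external benefit = MEB × Q_m = 20 × 26.3333 = 526.6660.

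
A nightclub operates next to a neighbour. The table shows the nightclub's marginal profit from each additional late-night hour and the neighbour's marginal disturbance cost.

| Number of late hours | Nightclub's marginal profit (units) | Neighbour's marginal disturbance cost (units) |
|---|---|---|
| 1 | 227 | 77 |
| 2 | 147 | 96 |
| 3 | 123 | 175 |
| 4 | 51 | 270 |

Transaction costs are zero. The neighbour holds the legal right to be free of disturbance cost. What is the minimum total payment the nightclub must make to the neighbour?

173

Efficient level: marginal profit ≥ marginal disturbance cost through level 2, so k* = 2.
With the neighbour holding the right, the nightclub must at least compensate total damage at k*: 77 + 96 = 173.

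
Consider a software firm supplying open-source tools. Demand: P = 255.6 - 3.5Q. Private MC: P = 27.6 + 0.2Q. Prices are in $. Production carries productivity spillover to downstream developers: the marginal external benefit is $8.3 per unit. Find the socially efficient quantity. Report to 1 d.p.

Social marginal cost = private MC − MEB = 19.3 + 0.2Q.
Set SMC = demand: 19.3 + 0.2Q = 255.6 - 3.5Q → Q* = 63.8649.

Q* = 63.9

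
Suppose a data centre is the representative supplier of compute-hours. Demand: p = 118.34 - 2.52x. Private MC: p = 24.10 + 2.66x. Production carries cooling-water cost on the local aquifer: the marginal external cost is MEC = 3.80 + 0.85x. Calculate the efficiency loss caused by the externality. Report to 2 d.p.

Market equilibrium (private): 24.10 + 2.66x = 118.34 - 2.52x → x_m = 18.1931.
Social marginal cost = private MC + MEC = 27.90 + 3.51x.
Set SMC = demand: 27.90 + 3.51x = 118.34 - 2.52x → x* = 14.9983.
Height of the DWL triangle at x_m is SMC(x_m) − demand(x_m) = MEC(x_m) = 19.2641.
DWL = ½ × 3.1948 × 19.2641 = 30.7725.

DWL = 30.77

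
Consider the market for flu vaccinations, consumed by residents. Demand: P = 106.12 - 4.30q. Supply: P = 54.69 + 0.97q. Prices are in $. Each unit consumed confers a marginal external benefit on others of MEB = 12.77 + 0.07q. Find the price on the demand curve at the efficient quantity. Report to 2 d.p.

P = $53.03

Social marginal benefit = demand + MEB = 118.89 - 4.23q.
Set SMB = MC: 118.89 - 4.23q = 54.69 + 0.97q → q* = 12.3462.
Consumer price on the demand curve at q*: 106.12 − 4.30×12.3462 = 53.0313.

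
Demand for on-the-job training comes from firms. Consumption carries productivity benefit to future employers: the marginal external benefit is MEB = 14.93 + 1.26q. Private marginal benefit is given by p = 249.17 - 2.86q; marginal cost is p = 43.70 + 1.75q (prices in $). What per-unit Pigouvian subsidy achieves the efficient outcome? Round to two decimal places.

Social marginal benefit = demand + MEB = 264.10 - 1.60q.
Set SMB = MC: 264.10 - 1.60q = 43.70 + 1.75q → q* = 65.7910.
The Pigouvian subsidy equals MEB at q*: 14.93 + 1.26×65.7910 = 97.8267.

subsidy = $97.83 per unit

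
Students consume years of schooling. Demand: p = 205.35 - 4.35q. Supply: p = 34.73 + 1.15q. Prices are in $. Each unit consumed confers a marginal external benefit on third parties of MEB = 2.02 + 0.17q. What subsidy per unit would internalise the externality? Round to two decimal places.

Social marginal benefit = demand + MEB = 207.37 - 4.18q.
Set SMB = MC: 207.37 - 4.18q = 34.73 + 1.15q → q* = 32.3902.
The Pigouvian subsidy equals MEB at q*: 2.02 + 0.17×32.3902 = 7.5263.

subsidy = $7.53 per unit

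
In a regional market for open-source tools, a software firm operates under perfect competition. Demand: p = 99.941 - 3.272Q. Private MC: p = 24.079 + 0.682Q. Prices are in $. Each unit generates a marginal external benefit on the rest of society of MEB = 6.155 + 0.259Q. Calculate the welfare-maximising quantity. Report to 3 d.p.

Social marginal cost = private MC − MEB = 17.924 + 0.423Q.
Set SMC = demand: 17.924 + 0.423Q = 99.941 - 3.272Q → Q* = 22.1968.

Q* = 22.197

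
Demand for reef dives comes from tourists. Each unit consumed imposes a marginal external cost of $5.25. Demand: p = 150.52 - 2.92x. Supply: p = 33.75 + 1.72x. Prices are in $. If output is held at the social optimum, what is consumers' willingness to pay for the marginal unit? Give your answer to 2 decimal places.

Social marginal benefit = demand − MEC = 145.27 - 2.92x.
Set SMB = MC: 145.27 - 2.92x = 33.75 + 1.72x → x* = 24.0345.
Consumer price on the demand curve at x*: 150.52 − 2.92×24.0345 = 80.3393.

P = $80.34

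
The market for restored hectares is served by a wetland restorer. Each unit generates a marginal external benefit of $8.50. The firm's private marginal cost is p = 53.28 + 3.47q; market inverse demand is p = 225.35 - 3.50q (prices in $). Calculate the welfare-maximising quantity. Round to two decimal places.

q* = 25.91

Social marginal cost = private MC − MEB = 44.78 + 3.47q.
Set SMC = demand: 44.78 + 3.47q = 225.35 - 3.50q → q* = 25.9067.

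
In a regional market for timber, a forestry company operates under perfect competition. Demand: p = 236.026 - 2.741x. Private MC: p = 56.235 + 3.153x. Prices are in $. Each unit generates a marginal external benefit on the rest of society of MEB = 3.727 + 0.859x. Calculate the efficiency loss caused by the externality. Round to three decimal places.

Market equilibrium (private): 56.235 + 3.153x = 236.026 - 2.741x → x_m = 30.5041.
Social marginal cost = private MC − MEB = 52.508 + 2.294x.
Set SMC = demand: 52.508 + 2.294x = 236.026 - 2.741x → x* = 36.4485.
Height of the DWL triangle at x_m is demand(x_m) − SMC(x_m) = MEB(x_m) = 29.9300.
DWL = ½ × 5.9444 × 29.9300 = 88.9579.

DWL = $88.958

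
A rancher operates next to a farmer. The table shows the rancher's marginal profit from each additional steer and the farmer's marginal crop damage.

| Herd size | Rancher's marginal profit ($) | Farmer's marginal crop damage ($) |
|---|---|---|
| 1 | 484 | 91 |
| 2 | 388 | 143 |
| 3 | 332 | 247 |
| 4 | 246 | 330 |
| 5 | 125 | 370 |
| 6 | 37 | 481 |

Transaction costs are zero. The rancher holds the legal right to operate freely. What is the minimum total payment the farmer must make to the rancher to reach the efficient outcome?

Left alone the rancher would choose level 6 (marginal profit stays positive).
Efficient level: k* = 3 (marginal profit ≥ marginal crop damage through 3).
The farmer must at least cover the rancher's forgone profit from cutting 6→3: 246 + 125 + 37 = 408.

$408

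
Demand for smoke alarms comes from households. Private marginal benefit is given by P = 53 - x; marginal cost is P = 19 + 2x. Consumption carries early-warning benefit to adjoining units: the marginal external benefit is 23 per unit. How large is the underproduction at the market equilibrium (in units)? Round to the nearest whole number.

8 units

Market equilibrium (private): 19 + 2x = 53 - x → x_m = 11.3333.
Social marginal benefit = demand + MEB = 76 - x.
Set SMB = MC: 76 - x = 19 + 2x → x* = 19.0000.
Gap = |11.3333 − 19.0000| = 7.6667.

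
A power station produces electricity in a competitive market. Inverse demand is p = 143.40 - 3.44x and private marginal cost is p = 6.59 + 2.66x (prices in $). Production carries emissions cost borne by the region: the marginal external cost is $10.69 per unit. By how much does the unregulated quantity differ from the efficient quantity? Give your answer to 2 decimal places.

1.75 units

Market equilibrium (private): 6.59 + 2.66x = 143.40 - 3.44x → x_m = 22.4279.
Social marginal cost = private MC + MEC = 17.28 + 2.66x.
Set SMC = demand: 17.28 + 2.66x = 143.40 - 3.44x → x* = 20.6754.
Gap = |22.4279 − 20.6754| = 1.7525.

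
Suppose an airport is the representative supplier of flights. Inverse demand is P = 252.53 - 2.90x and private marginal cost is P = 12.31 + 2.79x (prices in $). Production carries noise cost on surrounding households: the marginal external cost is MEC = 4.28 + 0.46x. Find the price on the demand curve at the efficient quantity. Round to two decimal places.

P = $141.27

Social marginal cost = private MC + MEC = 16.59 + 3.25x.
Set SMC = demand: 16.59 + 3.25x = 252.53 - 2.90x → x* = 38.3642.
Consumer price on the demand curve at x*: 252.53 − 2.90×38.3642 = 141.2738.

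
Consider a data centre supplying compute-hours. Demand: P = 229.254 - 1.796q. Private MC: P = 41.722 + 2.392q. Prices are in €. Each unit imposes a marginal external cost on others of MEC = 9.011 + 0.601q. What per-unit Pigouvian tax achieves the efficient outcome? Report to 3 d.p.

Social marginal cost = private MC + MEC = 50.733 + 2.993q.
Set SMC = demand: 50.733 + 2.993q = 229.254 - 1.796q → q* = 37.2773.
The Pigouvian tax equals MEC at q*: 9.011 + 0.601×37.2773 = 31.4147.

tax = €31.415 per unit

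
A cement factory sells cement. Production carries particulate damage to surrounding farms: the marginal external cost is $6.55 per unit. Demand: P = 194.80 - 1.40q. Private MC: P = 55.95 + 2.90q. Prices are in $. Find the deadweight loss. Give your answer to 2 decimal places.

DWL = $4.99

Market equilibrium (private): 55.95 + 2.90q = 194.80 - 1.40q → q_m = 32.2907.
Social marginal cost = private MC + MEC = 62.50 + 2.90q.
Set SMC = demand: 62.50 + 2.90q = 194.80 - 1.40q → q* = 30.7674.
Between q* and q_m the wedge SMC − demand runs linearly from 0 to MEC(q_m), so the loss is a triangle.
DWL = ½ × 1.5233 × 6.5500 = 4.9888.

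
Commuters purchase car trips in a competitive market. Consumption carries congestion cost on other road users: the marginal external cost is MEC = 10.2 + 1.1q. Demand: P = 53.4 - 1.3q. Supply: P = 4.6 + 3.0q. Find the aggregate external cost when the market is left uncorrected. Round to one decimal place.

186.6

Market equilibrium (private): 4.6 + 3.0q = 53.4 - 1.3q → q_m = 11.3488.
Total external cost = ∫₀^{q_m} (10.2 + 1.1q) dq = 10.2×11.3488 + ½×1.1×11.3488² = 186.5952.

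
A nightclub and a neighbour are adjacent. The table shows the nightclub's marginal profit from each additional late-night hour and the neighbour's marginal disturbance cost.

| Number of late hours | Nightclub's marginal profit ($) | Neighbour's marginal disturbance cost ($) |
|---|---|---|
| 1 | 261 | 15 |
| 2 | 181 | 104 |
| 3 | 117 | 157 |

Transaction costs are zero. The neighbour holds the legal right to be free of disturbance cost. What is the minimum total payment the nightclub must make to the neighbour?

$119

Efficient level: marginal profit ≥ marginal disturbance cost through level 2, so k* = 2.
With the neighbour holding the right, the nightclub must at least compensate total damage at k*: 15 + 104 = 119.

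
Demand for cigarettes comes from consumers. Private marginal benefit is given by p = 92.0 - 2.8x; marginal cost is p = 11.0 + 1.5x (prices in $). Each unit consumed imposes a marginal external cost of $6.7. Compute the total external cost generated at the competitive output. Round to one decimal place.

$126.2

Market equilibrium (private): 11.0 + 1.5x = 92.0 - 2.8x → x_m = 18.8372.
Total external cost = MEC × x_m = 6.7 × 18.8372 = 126.2092.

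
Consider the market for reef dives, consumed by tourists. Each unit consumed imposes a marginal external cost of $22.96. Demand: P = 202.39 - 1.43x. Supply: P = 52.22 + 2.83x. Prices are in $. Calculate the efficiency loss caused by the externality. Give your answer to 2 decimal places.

DWL = $61.87

Market equilibrium (private): 52.22 + 2.83x = 202.39 - 1.43x → x_m = 35.2512.
Social marginal benefit = demand − MEC = 179.43 - 1.43x.
Set SMB = MC: 179.43 - 1.43x = 52.22 + 2.83x → x* = 29.8615.
The welfare-loss triangle has base |x_m − x*| and height MEC(x_m) (the vertical gap between SMB and MC is zero at x* and MEC at x_m).
DWL = ½ × 5.3897 × 22.9600 = 61.8738.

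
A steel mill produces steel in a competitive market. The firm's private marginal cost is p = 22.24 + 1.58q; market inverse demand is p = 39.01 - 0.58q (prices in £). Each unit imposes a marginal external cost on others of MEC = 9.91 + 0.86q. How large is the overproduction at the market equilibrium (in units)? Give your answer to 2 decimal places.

Market equilibrium (private): 22.24 + 1.58q = 39.01 - 0.58q → q_m = 7.7639.
Social marginal cost = private MC + MEC = 32.15 + 2.44q.
Set SMC = demand: 32.15 + 2.44q = 39.01 - 0.58q → q* = 2.2715.
Gap = |7.7639 − 2.2715| = 5.4924.

5.49 units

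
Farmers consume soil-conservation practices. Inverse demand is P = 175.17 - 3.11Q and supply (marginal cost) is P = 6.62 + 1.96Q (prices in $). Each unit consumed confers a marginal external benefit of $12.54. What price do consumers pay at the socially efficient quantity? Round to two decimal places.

Social marginal benefit = demand + MEB = 187.71 - 3.11Q.
Set SMB = MC: 187.71 - 3.11Q = 6.62 + 1.96Q → Q* = 35.7179.
Consumer price on the demand curve at Q*: 175.17 − 3.11×35.7179 = 64.0873.

P = $64.09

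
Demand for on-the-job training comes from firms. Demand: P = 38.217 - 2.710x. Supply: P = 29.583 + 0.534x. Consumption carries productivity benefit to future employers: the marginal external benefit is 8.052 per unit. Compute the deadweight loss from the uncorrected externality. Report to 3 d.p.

Market equilibrium (private): 29.583 + 0.534x = 38.217 - 2.710x → x_m = 2.6615.
Social marginal benefit = demand + MEB = 46.269 - 2.710x.
Set SMB = MC: 46.269 - 2.710x = 29.583 + 0.534x → x* = 5.1436.
Between x* and x_m the wedge SMB − MC runs linearly from 0 to MEB(x_m), so the loss is a triangle.
DWL = ½ × 2.4821 × 8.0520 = 9.9929.

DWL = 9.993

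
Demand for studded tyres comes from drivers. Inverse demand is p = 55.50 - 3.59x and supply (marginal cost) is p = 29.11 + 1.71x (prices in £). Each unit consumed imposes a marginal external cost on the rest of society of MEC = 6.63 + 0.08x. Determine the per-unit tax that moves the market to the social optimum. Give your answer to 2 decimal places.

tax = £6.92 per unit

Social marginal benefit = demand − MEC = 48.87 - 3.67x.
Set SMB = MC: 48.87 - 3.67x = 29.11 + 1.71x → x* = 3.6729.
The Pigouvian tax equals MEC at x*: 6.63 + 0.08×3.6729 = 6.9238.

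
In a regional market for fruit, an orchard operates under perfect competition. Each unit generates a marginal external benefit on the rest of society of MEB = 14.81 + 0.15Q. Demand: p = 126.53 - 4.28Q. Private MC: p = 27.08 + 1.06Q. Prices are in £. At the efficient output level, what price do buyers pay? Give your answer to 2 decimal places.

Social marginal cost = private MC − MEB = 12.27 + 0.91Q.
Set SMC = demand: 12.27 + 0.91Q = 126.53 - 4.28Q → Q* = 22.0154.
Consumer price on the demand curve at Q*: 126.53 − 4.28×22.0154 = 32.3041.

P = £32.30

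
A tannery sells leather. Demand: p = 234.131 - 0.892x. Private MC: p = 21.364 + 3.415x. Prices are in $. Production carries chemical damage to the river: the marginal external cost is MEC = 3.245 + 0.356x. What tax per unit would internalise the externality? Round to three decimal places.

Social marginal cost = private MC + MEC = 24.609 + 3.771x.
Set SMC = demand: 24.609 + 3.771x = 234.131 - 0.892x → x* = 44.9329.
The Pigouvian tax equals MEC at x*: 3.245 + 0.356×44.9329 = 19.2411.

tax = $19.241 per unit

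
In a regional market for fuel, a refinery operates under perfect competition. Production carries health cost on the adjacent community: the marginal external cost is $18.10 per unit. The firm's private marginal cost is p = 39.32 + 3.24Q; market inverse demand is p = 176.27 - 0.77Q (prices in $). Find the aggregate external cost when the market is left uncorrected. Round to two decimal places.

$618.15

Market equilibrium (private): 39.32 + 3.24Q = 176.27 - 0.77Q → Q_m = 34.1521.
Total external cost = MEC × Q_m = 18.10 × 34.1521 = 618.1530.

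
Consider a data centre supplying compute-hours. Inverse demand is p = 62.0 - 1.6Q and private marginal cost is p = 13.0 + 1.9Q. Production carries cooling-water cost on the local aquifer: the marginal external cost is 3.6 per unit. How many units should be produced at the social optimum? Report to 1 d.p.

Social marginal cost = private MC + MEC = 16.6 + 1.9Q.
Set SMC = demand: 16.6 + 1.9Q = 62.0 - 1.6Q → Q* = 12.9714.

Q* = 13.0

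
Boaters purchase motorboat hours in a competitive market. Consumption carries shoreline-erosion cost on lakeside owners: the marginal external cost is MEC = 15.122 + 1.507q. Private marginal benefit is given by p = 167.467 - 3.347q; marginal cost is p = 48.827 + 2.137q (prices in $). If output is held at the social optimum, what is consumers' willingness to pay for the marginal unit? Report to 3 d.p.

Social marginal benefit = demand − MEC = 152.345 - 4.854q.
Set SMB = MC: 152.345 - 4.854q = 48.827 + 2.137q → q* = 14.8073.
Consumer price on the demand curve at q*: 167.467 − 3.347×14.8073 = 117.9070.

P = $117.907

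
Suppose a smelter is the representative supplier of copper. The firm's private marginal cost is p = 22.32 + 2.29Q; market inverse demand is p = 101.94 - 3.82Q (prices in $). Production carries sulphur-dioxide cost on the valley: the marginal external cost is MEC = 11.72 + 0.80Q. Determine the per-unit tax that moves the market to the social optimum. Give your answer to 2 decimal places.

Social marginal cost = private MC + MEC = 34.04 + 3.09Q.
Set SMC = demand: 34.04 + 3.09Q = 101.94 - 3.82Q → Q* = 9.8263.
The Pigouvian tax equals MEC at Q*: 11.72 + 0.80×9.8263 = 19.5810.

tax = $19.58 per unit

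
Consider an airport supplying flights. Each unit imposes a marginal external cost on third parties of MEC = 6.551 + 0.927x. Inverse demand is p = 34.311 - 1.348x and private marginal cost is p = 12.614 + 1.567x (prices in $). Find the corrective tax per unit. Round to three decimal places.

tax = $10.205 per unit

Social marginal cost = private MC + MEC = 19.165 + 2.494x.
Set SMC = demand: 19.165 + 2.494x = 34.311 - 1.348x → x* = 3.9422.
The Pigouvian tax equals MEC at x*: 6.551 + 0.927×3.9422 = 10.2054.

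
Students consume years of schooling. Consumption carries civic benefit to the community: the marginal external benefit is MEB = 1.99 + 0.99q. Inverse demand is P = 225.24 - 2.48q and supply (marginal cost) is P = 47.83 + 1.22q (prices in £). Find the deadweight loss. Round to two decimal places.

DWL = £451.33

Market equilibrium (private): 47.83 + 1.22q = 225.24 - 2.48q → q_m = 47.9486.
Social marginal benefit = demand + MEB = 227.23 - 1.49q.
Set SMB = MC: 227.23 - 1.49q = 47.83 + 1.22q → q* = 66.1993.
The loss is the area between SMB and MC from q* to q_m; with linear curves that's a triangle of height MEB(q_m).
DWL = ½ × 18.2507 × 49.4592 = 451.3325.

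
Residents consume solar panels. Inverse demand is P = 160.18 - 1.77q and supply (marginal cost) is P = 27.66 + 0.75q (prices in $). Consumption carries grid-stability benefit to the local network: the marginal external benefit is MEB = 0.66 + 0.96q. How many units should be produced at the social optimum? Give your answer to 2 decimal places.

Social marginal benefit = demand + MEB = 160.84 - 0.81q.
Set SMB = MC: 160.84 - 0.81q = 27.66 + 0.75q → q* = 85.3718.

q* = 85.37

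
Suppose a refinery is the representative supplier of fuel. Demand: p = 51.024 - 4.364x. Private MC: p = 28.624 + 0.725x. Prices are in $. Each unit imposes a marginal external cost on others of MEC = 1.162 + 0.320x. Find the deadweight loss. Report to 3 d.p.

Market equilibrium (private): 28.624 + 0.725x = 51.024 - 4.364x → x_m = 4.4017.
Social marginal cost = private MC + MEC = 29.786 + 1.045x.
Set SMC = demand: 29.786 + 1.045x = 51.024 - 4.364x → x* = 3.9264.
Between x* and x_m the wedge SMC − demand runs linearly from 0 to MEC(x_m), so the loss is a triangle.
DWL = ½ × 0.4753 × 2.5705 = 0.6109.

DWL = $0.611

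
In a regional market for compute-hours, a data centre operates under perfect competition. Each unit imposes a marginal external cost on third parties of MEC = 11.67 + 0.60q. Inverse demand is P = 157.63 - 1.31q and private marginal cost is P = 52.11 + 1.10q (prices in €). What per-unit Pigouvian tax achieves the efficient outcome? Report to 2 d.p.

tax = €30.38 per unit

Social marginal cost = private MC + MEC = 63.78 + 1.70q.
Set SMC = demand: 63.78 + 1.70q = 157.63 - 1.31q → q* = 31.1794.
The Pigouvian tax equals MEC at q*: 11.67 + 0.60×31.1794 = 30.3776.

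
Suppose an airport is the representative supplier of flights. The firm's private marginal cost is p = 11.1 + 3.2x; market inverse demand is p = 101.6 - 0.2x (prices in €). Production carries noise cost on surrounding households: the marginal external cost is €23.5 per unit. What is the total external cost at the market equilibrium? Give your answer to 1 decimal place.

Market equilibrium (private): 11.1 + 3.2x = 101.6 - 0.2x → x_m = 26.6176.
Total external cost = MEC × x_m = 23.5 × 26.6176 = 625.5136.

€625.5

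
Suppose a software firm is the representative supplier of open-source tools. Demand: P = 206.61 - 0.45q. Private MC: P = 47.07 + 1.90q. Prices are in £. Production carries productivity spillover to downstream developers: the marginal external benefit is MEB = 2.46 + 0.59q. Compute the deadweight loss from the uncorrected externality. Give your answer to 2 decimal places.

DWL = £513.49

Market equilibrium (private): 47.07 + 1.90q = 206.61 - 0.45q → q_m = 67.8894.
Social marginal cost = private MC − MEB = 44.61 + 1.31q.
Set SMC = demand: 44.61 + 1.31q = 206.61 - 0.45q → q* = 92.0455.
The loss is the area between SMC and demand from q* to q_m; with linear curves that's a triangle of height MEB(q_m).
DWL = ½ × 24.1561 × 42.5147 = 513.4947.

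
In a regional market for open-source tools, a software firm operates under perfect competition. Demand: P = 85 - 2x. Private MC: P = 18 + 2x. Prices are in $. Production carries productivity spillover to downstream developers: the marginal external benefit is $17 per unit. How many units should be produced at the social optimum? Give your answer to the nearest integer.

x* = 21

Social marginal cost = private MC − MEB = 1 + 2x.
Set SMC = demand: 1 + 2x = 85 - 2x → x* = 21.0000.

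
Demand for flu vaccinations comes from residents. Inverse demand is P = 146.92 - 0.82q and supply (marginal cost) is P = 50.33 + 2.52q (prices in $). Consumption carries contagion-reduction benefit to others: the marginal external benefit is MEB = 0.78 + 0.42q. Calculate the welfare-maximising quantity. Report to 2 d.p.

Social marginal benefit = demand + MEB = 147.70 - 0.40q.
Set SMB = MC: 147.70 - 0.40q = 50.33 + 2.52q → q* = 33.3459.

q* = 33.35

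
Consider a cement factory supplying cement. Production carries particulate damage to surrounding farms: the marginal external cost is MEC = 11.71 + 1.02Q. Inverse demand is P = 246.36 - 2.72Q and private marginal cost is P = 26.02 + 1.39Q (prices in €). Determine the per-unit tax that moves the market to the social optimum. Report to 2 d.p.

Social marginal cost = private MC + MEC = 37.73 + 2.41Q.
Set SMC = demand: 37.73 + 2.41Q = 246.36 - 2.72Q → Q* = 40.6686.
The Pigouvian tax equals MEC at Q*: 11.71 + 1.02×40.6686 = 53.1920.

tax = €53.19 per unit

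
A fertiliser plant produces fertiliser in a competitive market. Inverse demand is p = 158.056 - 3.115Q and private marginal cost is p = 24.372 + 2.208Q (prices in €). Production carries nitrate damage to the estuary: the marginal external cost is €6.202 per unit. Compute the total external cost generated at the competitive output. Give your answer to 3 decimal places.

€155.760

Market equilibrium (private): 24.372 + 2.208Q = 158.056 - 3.115Q → Q_m = 25.1144.
Total external cost = MEC × Q_m = 6.202 × 25.1144 = 155.7595.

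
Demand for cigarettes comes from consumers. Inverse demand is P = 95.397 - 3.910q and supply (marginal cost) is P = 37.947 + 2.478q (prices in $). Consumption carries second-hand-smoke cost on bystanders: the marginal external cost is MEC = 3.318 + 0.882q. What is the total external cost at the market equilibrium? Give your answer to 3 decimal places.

Market equilibrium (private): 37.947 + 2.478q = 95.397 - 3.910q → q_m = 8.9934.
Total external cost = ∫₀^{q_m} (3.318 + 0.882q) dq = 3.318×8.9934 + ½×0.882×8.9934² = 65.5087.

$65.509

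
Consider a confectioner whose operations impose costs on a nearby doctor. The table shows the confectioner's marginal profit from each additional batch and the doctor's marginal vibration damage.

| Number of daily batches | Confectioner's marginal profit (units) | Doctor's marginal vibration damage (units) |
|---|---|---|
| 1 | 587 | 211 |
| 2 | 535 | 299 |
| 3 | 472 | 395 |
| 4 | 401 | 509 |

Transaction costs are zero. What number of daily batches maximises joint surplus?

Bargaining reaches the level where marginal profit last exceeds marginal vibration damage.
That holds through level 3 (472 ≥ 395) but not at 4 (401 < 509).

3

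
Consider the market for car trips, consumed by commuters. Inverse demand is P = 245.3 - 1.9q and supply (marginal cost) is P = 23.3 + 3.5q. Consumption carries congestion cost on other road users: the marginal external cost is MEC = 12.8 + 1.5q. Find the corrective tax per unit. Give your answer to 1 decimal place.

tax = 58.3 per unit

Social marginal benefit = demand − MEC = 232.5 - 3.4q.
Set SMB = MC: 232.5 - 3.4q = 23.3 + 3.5q → q* = 30.3188.
The Pigouvian tax equals MEC at q*: 12.8 + 1.5×30.3188 = 58.2782.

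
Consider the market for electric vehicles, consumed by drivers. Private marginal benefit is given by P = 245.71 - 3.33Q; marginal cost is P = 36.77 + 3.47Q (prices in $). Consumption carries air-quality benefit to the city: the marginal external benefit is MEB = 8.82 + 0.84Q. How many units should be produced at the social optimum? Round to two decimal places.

Social marginal benefit = demand + MEB = 254.53 - 2.49Q.
Set SMB = MC: 254.53 - 2.49Q = 36.77 + 3.47Q → Q* = 36.5369.

Q* = 36.54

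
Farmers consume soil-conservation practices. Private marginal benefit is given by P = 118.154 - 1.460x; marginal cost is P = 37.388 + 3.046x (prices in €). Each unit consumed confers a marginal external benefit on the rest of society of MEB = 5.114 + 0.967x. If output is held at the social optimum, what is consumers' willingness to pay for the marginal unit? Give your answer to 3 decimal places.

Social marginal benefit = demand + MEB = 123.268 - 0.493x.
Set SMB = MC: 123.268 - 0.493x = 37.388 + 3.046x → x* = 24.2667.
Consumer price on the demand curve at x*: 118.154 − 1.460×24.2667 = 82.7246.

P = €82.725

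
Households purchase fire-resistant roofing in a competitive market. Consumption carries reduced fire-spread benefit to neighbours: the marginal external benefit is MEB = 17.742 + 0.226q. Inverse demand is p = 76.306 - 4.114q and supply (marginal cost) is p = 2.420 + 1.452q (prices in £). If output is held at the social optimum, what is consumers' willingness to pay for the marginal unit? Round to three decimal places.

P = £5.715

Social marginal benefit = demand + MEB = 94.048 - 3.888q.
Set SMB = MC: 94.048 - 3.888q = 2.420 + 1.452q → q* = 17.1588.
Consumer price on the demand curve at q*: 76.306 − 4.114×17.1588 = 5.7147.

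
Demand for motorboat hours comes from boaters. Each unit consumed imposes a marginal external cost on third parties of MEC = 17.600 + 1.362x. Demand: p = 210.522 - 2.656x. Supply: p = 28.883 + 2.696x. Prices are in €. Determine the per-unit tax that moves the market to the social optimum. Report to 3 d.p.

tax = €50.877 per unit

Social marginal benefit = demand − MEC = 192.922 - 4.018x.
Set SMB = MC: 192.922 - 4.018x = 28.883 + 2.696x → x* = 24.4324.
The Pigouvian tax equals MEC at x*: 17.600 + 1.362×24.4324 = 50.8769.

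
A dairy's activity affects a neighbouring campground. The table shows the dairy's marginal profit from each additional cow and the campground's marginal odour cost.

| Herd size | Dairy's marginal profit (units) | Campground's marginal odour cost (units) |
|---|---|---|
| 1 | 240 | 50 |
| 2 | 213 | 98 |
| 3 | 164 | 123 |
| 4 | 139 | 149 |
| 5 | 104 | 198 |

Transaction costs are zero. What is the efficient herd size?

3

Bargaining reaches the level where marginal profit last exceeds marginal odour cost.
That holds through level 3 (164 ≥ 123) but not at 4 (139 < 149).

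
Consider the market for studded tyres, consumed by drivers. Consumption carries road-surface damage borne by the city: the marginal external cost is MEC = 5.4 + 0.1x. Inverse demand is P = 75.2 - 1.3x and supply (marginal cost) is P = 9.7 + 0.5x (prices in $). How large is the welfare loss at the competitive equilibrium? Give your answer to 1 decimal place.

Market equilibrium (private): 9.7 + 0.5x = 75.2 - 1.3x → x_m = 36.3889.
Social marginal benefit = demand − MEC = 69.8 - 1.4x.
Set SMB = MC: 69.8 - 1.4x = 9.7 + 0.5x → x* = 31.6316.
Between x* and x_m the wedge MC − SMB runs linearly from 0 to MEC(x_m), so the loss is a triangle.
DWL = ½ × 4.7573 × 9.0389 = 21.5004.

DWL = $21.5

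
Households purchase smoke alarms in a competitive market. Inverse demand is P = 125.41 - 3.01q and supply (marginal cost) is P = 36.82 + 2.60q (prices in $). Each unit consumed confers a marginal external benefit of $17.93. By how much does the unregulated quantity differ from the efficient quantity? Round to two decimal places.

3.20 units

Market equilibrium (private): 36.82 + 2.60q = 125.41 - 3.01q → q_m = 15.7914.
Social marginal benefit = demand + MEB = 143.34 - 3.01q.
Set SMB = MC: 143.34 - 3.01q = 36.82 + 2.60q → q* = 18.9875.
Gap = |15.7914 − 18.9875| = 3.1961.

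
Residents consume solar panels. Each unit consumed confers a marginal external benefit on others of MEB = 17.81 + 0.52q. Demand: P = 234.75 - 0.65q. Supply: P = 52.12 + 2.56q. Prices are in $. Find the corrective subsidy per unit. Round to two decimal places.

Social marginal benefit = demand + MEB = 252.56 - 0.13q.
Set SMB = MC: 252.56 - 0.13q = 52.12 + 2.56q → q* = 74.5130.
The Pigouvian subsidy equals MEB at q*: 17.81 + 0.52×74.5130 = 56.5568.

subsidy = $56.56 per unit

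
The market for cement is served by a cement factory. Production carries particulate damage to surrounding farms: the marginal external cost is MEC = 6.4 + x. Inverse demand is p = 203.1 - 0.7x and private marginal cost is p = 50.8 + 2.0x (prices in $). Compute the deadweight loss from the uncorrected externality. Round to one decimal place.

DWL = $533.1

Market equilibrium (private): 50.8 + 2.0x = 203.1 - 0.7x → x_m = 56.4074.
Social marginal cost = private MC + MEC = 57.2 + 3.0x.
Set SMC = demand: 57.2 + 3.0x = 203.1 - 0.7x → x* = 39.4324.
The loss is the area between SMC and demand from x* to x_m; with linear curves that's a triangle of height MEC(x_m).
DWL = ½ × 16.9750 × 62.8074 = 533.0778.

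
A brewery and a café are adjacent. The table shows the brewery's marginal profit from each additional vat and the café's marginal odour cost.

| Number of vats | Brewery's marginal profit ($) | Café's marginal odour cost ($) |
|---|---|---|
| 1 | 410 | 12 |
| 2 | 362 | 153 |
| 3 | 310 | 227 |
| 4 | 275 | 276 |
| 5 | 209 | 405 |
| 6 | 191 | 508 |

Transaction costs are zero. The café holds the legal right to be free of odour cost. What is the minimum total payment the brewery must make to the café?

Efficient level: marginal profit ≥ marginal odour cost through level 3, so k* = 3.
With the café holding the right, the brewery must at least compensate total damage at k*: 12 + 153 + 227 = 392.

$392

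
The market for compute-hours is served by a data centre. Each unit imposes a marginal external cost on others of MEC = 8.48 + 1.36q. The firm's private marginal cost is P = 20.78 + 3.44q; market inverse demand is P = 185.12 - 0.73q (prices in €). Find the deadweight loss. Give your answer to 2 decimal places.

Market equilibrium (private): 20.78 + 3.44q = 185.12 - 0.73q → q_m = 39.4101.
Social marginal cost = private MC + MEC = 29.26 + 4.80q.
Set SMC = demand: 29.26 + 4.80q = 185.12 - 0.73q → q* = 28.1844.
Height of the DWL triangle at q_m is SMC(q_m) − demand(q_m) = MEC(q_m) = 62.0777.
DWL = ½ × 11.2257 × 62.0777 = 348.4328.

DWL = €348.43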